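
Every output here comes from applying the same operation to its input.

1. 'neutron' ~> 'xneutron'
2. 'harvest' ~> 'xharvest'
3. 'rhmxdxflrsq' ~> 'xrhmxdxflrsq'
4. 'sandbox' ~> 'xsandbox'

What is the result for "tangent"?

Each output is the input with this applied: prepend "x".
Doing the same to "tangent": "xtangent".

xtangent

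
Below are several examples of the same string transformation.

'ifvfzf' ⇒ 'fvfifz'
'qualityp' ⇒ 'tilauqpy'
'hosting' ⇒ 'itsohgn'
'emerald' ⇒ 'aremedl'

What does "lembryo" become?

In each case the input is transformed by: reverse the string, then move the first 2 characters to the end (rotate left by 2).
Applying that to "lembryo" gives "rbmeloy".

rbmeloy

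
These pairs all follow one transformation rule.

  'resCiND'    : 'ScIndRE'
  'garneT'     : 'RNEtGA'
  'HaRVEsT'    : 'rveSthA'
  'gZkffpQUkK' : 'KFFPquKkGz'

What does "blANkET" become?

Rule — move the first 2 characters to the end (rotate left by 2), then flip the case of every letter.
Working it through for "blANkET": intermediate "ANkETbl", final "anKetBL".

anKetBL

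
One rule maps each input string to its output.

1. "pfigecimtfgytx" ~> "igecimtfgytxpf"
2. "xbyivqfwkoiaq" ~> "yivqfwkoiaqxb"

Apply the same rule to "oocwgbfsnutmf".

cwgbfsnutmfoo

In each case the input is transformed by: move the first 2 characters to the end (rotate left by 2).
On "oocwgbfsnutmf" that produces "cwgbfsnutmfoo".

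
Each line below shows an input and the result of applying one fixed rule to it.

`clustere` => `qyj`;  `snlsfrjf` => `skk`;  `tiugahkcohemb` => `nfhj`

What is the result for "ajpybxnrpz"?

ogw

What's happening: shift every letter 5 places forward in the alphabet (wrapping around), then keep one character in every 3, starting at position 2 (positions 2nd, 5th, 8th, ...).
For "ajpybxnrpz", step one produces "foudgcswue"; step two turns that into "ogw".
(Check on "clustere": → "hqzxyjwj" → "qyj" ✓)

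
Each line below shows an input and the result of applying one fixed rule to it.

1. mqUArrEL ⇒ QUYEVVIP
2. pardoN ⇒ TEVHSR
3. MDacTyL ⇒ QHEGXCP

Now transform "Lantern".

Rule — shift every letter 4 places forward in the alphabet (wrapping around), then convert every letter to uppercase.
"Lantern" → "PERXIVR".

PERXIVR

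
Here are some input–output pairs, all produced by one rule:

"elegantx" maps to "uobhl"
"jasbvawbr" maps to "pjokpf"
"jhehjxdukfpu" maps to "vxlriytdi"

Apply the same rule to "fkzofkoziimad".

ctycnwwaor

The pattern: delete the first 3 characters, then shift every letter 12 places backward in the alphabet (wrapping around).
Doing the same to "fkzofkoziimad": "ctycnwwaor".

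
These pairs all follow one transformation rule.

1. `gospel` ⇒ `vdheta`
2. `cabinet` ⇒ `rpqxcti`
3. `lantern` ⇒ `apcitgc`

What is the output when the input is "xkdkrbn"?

The pattern: shift every letter 11 places backward in the alphabet (wrapping around).
Doing the same to "xkdkrbn": "mzszgqc".

mzszgqc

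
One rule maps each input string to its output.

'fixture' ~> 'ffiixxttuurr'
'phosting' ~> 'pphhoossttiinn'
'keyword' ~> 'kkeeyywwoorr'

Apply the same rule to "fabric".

Rule — delete the last character, then double every character.
Working it through for "fabric": intermediate "fabri", final "ffaabbrrii".

ffaabbrrii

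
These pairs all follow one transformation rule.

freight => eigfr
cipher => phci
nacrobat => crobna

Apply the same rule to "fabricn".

brifa

The pattern: delete the last 2 characters, then move the first 2 characters to the end (rotate left by 2).
Doing the same to "fabricn": "brifa".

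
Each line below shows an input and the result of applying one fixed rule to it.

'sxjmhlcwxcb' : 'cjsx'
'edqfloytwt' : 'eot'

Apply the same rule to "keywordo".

eoy

The transformation: sort the characters into alphabetical order, then keep one character in every 3, starting at position 2 (positions 2nd, 5th, 8th, ...).
Applying both steps to "keywordo": "dekoorwy", then "eoy".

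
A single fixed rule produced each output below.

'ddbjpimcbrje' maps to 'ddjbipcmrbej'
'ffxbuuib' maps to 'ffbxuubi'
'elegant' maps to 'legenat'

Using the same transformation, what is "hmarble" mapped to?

mhralbe

What's happening: swap each adjacent pair of characters (1↔2, 3↔4, ...).
"hmarble" → "mhralbe".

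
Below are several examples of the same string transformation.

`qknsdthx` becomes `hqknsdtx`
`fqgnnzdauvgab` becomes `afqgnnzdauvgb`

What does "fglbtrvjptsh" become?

sfglbtrvjpth

Rule — move the last character to the front, then swap the first and last characters.
On "fglbtrvjptsh": the first step gives "hfglbtrvjpts", and the second then gives "sfglbtrvjpth".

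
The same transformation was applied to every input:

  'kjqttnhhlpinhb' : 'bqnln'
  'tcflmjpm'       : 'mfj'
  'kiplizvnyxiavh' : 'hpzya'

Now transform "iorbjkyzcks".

Looking at the pairs, the operation is to move the last character to the front, then keep one character in every 3, starting at position 1 (positions 1st, 4th, 7th, ...).
On "iorbjkyzcks": the first step gives "siorbjkyzck", and the second then gives "srkc".

srkc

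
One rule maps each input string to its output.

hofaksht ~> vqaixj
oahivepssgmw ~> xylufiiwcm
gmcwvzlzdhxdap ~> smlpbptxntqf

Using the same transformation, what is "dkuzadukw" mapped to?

The transformation: delete the first 2 characters, then shift every letter 10 places backward in the alphabet (wrapping around).
Starting from "dkuzadukw": after the first operation, "uzadukw"; after the second, "kpqtkam".

kpqtkam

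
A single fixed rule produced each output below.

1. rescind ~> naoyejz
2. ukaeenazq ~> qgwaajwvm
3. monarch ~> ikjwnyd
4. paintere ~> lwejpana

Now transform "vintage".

rejpwca

The pattern: shift every letter 4 places backward in the alphabet (wrapping around).
Doing the same to "vintage": "rejpwca".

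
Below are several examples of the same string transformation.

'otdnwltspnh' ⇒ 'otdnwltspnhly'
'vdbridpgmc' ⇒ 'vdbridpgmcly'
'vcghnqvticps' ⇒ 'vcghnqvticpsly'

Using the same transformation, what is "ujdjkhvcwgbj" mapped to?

ujdjkhvcwgbjly

The pattern: append "ly".
On "ujdjkhvcwgbj" that produces "ujdjkhvcwgbjly".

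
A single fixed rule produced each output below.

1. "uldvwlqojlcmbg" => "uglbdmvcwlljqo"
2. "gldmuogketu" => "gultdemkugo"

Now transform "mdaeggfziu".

What's happening: take characters alternately from the front and the back (1st, last, 2nd, 2nd-last, ...).
On "mdaeggfziu" that produces "mudiazefgg".

mudiazefgg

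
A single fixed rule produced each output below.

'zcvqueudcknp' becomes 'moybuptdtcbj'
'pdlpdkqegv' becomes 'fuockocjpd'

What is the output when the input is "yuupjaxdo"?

cnxttoizw

The pattern: move the last 2 characters to the front (rotate right by 2), then shift every letter 1 place backward in the alphabet (wrapping around).
For "yuupjaxdo", step one produces "doyuupjax"; step two turns that into "cnxttoizw".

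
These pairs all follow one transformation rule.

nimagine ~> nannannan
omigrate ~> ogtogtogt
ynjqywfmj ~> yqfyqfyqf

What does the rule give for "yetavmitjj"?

The transformation: keep one character in every 3, starting at position 1 (positions 1st, 4th, 7th, ...), then write the whole string 3 times in a row.
For "yetavmitjj", step one produces "yaij"; step two turns that into "yaijyaijyaij".

yaijyaijyaij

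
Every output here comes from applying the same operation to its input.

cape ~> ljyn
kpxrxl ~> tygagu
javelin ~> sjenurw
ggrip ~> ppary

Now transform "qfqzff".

Looking at the pairs, the operation is to shift every letter 9 places forward in the alphabet (wrapping around).
On "qfqzff" that produces "zozioo".

zozioo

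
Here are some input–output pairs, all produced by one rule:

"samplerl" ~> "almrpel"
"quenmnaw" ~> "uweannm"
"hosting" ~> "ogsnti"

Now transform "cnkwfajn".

Rule — delete the first character, then take characters alternately from the front and the back (1st, last, 2nd, 2nd-last, ...).
"cnkwfajn" → "nkwfajn" → "nnkjwaf".
(Check on "samplerl": → "amplerl" → "almrpel" ✓)

nnkjwaf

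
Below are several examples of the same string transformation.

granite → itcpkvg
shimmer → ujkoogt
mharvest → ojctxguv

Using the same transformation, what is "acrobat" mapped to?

What's happening: shift every letter 2 places forward in the alphabet (wrapping around).
Doing the same to "acrobat": "cetqdcv".

cetqdcv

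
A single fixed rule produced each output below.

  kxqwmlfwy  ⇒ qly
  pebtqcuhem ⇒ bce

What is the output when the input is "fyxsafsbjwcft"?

What's happening: keep one character in every 3, starting at position 3 (positions 3rd, 6th, 9th, ...).
"fyxsafsbjwcft" → "xfjf".

xfjf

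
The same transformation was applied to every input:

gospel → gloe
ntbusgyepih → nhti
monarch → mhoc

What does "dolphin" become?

dnoi

Looking at the pairs, the operation is to take characters alternately from the front and the back (1st, last, 2nd, 2nd-last, ...), then keep only the first 4 characters.
Working it through for "dolphin": intermediate "dnoilhp", final "dnoi".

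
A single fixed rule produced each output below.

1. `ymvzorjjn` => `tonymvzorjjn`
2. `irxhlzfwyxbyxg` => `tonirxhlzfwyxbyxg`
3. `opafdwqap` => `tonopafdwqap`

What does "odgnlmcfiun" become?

tonodgnlmcfiun

Each output is the input with this applied: prepend "ton".
For "odgnlmcfiun" the result is "tonodgnlmcfiun".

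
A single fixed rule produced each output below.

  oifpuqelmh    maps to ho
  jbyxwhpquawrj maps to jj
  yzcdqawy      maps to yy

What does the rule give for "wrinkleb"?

What's happening: move the last character to the front, then keep only the first 2 characters.
"wrinkleb" → "bwrinkle" → "bw".

bw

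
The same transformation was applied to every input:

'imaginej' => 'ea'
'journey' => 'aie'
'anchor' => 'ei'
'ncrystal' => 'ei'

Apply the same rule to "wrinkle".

Each output is the input with this applied: shift every letter 9 places backward in the alphabet (wrapping around), then keep only the vowels.
"wrinkle" → "nizebcv" → "ie".

ie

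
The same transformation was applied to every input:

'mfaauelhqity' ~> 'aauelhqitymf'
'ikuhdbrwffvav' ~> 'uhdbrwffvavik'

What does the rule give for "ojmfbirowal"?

The transformation: move the first 2 characters to the end (rotate left by 2).
"ojmfbirowal" → "mfbirowaloj".

mfbirowaloj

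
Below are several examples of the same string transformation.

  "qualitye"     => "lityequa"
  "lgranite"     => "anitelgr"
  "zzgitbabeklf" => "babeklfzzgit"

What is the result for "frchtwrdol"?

Rule — swap the front and back halves of the string, then move the last character to the front.
Working it through for "frchtwrdol": intermediate "wrdolfrcht", final "twrdolfrch".

twrdolfrch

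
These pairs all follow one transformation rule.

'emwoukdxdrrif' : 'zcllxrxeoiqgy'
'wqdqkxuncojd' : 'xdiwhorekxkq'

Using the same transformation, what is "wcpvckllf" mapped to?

The pattern: reverse the string, then shift every letter 6 places backward in the alphabet (wrapping around).
Applying both steps to "wcpvckllf": "fllkcvpcw", then "zffewpjwq".
(Check on "wqdqkxuncojd": → "djocnuxkqdqw" → "xdiwhorekxkq" ✓)

zffewpjwq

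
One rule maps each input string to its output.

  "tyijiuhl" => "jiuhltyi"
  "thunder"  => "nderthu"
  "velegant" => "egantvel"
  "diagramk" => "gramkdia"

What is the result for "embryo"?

Looking at the pairs, the operation is to move the first 3 characters to the end (rotate left by 3).
On "embryo" that produces "ryoemb".

ryoemb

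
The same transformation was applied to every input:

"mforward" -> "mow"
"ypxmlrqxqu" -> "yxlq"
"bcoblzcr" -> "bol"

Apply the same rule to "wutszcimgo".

wtzi

What's happening: delete the last 3 characters, then keep every other character starting from the first (positions 1st, 3rd, 5th, ...).
Applying both steps to "wutszcimgo": "wutszci", then "wtzi".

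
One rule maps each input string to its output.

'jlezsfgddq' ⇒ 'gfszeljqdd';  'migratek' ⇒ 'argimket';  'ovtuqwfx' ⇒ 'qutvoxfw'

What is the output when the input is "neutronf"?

The pattern: reverse the string, then move the first 3 characters to the end (rotate left by 3).
For "neutronf", step one produces "fnortuen"; step two turns that into "rtuenfno".

rtuenfno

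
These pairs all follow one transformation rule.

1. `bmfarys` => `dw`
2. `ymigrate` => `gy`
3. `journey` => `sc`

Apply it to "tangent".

ll

The transformation: keep one character in every 3, starting at position 3 (positions 3rd, 6th, 9th, ...), then shift every letter 2 places backward in the alphabet (wrapping around).
For "tangent", step one produces "nn"; step two turns that into "ll".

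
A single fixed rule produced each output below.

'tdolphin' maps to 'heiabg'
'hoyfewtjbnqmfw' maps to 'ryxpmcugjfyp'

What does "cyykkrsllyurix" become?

Each output is the input with this applied: delete the first 2 characters, then shift every letter 7 places backward in the alphabet (wrapping around).
Starting from "cyykkrsllyurix": after the first operation, "ykkrsllyurix"; after the second, "rddkleernkbq".

rddkleernkbq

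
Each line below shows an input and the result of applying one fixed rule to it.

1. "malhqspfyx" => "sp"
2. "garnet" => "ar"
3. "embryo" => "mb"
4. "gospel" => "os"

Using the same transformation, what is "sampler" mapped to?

mp

In each case the input is transformed by: move the last 3 characters to the front (rotate right by 3), then keep only the last 2 characters.
On "sampler": the first step gives "lersamp", and the second then gives "mp".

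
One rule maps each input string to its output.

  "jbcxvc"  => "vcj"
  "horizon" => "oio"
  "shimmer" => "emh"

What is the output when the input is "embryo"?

ybe

Looking at the pairs, the operation is to reverse the string, then keep every other character starting from the second (positions 2nd, 4th, 6th, ...).
For "embryo", step one produces "oyrbme"; step two turns that into "ybe".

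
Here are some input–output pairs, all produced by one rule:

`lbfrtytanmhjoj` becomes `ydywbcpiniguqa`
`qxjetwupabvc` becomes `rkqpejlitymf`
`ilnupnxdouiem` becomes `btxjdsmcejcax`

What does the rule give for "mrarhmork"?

zgdbwgpgb

In each case the input is transformed by: reverse the string, then shift every letter 11 places backward in the alphabet (wrapping around).
On "mrarhmork": the first step gives "kromhrarm", and the second then gives "zgdbwgpgb".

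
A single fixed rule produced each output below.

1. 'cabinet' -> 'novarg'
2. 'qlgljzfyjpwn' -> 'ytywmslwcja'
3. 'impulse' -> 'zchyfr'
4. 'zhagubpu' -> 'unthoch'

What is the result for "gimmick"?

The pattern: shift every letter 13 places forward in the alphabet (wrapping around) — i.e. ROT13, then delete the first character.
Starting from "gimmick": after the first operation, "tvzzvpx"; after the second, "vzzvpx".

vzzvpx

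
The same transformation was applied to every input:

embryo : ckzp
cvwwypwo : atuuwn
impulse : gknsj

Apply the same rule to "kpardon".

inypb

The pattern: shift every letter 2 places backward in the alphabet (wrapping around), then delete the last 2 characters.
Applying both steps to "kpardon": "inypbml", then "inypb".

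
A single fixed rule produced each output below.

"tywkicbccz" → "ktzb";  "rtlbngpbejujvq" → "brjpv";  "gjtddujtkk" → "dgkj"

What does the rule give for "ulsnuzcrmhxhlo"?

nuhcl

In each case the input is transformed by: keep one character in every 3, starting at position 1 (positions 1st, 4th, 7th, ...), then swap each adjacent pair of characters (1↔2, 3↔4, ...).
On "ulsnuzcrmhxhlo": the first step gives "unchl", and the second then gives "nuhcl".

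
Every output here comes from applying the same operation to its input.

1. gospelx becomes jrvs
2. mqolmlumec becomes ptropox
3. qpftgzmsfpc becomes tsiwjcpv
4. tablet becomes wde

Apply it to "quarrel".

The pattern: delete the last 3 characters, then shift every letter 3 places forward in the alphabet (wrapping around).
"quarrel" → "quar" → "txdu".

txdu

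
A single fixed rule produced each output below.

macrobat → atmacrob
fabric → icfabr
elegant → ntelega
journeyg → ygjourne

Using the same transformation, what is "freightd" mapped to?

tdfreigh

What's happening: move the last 2 characters to the front (rotate right by 2).
Doing the same to "freightd": "tdfreigh".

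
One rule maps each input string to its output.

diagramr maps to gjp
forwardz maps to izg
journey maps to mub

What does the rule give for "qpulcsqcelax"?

toto

What's happening: keep one character in every 3, starting at position 1 (positions 1st, 4th, 7th, ...), then shift every letter 3 places forward in the alphabet (wrapping around).
Applying that to "qpulcsqcelax" gives "toto".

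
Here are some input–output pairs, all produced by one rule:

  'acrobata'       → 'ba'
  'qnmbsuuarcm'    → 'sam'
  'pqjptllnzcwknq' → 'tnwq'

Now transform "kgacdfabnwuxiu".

dbuu

Each output is the input with this applied: keep one character in every 3, starting at position 2 (positions 2nd, 5th, 8th, ...), then delete the first character.
For "kgacdfabnwuxiu" the result is "dbuu".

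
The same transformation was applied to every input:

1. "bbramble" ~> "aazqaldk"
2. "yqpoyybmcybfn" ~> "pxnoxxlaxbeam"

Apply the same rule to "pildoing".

hockhnfm

The pattern: shift every letter 1 place backward in the alphabet (wrapping around), then swap each adjacent pair of characters (1↔2, 3↔4, ...).
On "pildoing": the first step gives "ohkcnhmf", and the second then gives "hockhnfm".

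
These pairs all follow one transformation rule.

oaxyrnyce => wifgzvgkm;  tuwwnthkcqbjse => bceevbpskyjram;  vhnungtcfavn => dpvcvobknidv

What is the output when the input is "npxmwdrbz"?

Each output is the input with this applied: shift every letter 8 places forward in the alphabet (wrapping around).
Doing the same to "npxmwdrbz": "vxfuelzjh".

vxfuelzjh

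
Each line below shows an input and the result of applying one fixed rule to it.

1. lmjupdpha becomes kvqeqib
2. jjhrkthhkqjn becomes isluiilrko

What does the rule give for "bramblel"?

The pattern: shift every letter 1 place forward in the alphabet (wrapping around), then delete the first 2 characters.
"bramblel" → "csbncmfm" → "bncmfm".

bncmfm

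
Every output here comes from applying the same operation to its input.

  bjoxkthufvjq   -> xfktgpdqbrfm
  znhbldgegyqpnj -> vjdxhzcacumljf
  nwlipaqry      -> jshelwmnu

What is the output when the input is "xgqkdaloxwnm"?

Looking at the pairs, the operation is to shift every letter 4 places backward in the alphabet (wrapping around).
For "xgqkdaloxwnm" the result is "tcmgzwhktsji".

tcmgzwhktsji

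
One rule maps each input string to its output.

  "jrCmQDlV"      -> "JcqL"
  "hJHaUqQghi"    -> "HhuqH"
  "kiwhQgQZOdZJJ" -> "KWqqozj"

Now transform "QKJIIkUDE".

qjiue

What's happening: flip the case of every letter, then keep every other character starting from the first (positions 1st, 3rd, 5th, ...).
Applying both steps to "QKJIIkUDE": "qkjiiKude", then "qjiue".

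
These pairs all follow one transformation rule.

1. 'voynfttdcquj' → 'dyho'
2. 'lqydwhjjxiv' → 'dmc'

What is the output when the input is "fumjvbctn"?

Rule — keep one character in every 3, starting at position 3 (positions 3rd, 6th, 9th, ...), then shift every letter 5 places forward in the alphabet (wrapping around).
Applying both steps to "fumjvbctn": "mbn", then "rgs".

rgs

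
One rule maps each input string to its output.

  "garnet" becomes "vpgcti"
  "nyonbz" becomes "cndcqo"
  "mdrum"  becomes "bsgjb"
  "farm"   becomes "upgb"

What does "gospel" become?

In each case the input is transformed by: shift every letter 11 places backward in the alphabet (wrapping around).
So "gospel" becomes "vdheta".

vdheta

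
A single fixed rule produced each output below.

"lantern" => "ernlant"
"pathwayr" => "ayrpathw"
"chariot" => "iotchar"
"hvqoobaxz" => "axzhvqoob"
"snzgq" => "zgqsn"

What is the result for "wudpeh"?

Rule — move the last 3 characters to the front (rotate right by 3).
"wudpeh" → "pehwud".

pehwud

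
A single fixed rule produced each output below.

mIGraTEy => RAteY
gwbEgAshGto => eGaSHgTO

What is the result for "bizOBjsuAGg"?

The rule is to delete the first 3 characters, then flip the case of every letter.
Working it through for "bizOBjsuAGg": intermediate "OBjsuAGg", final "obJSUagG".

obJSUagG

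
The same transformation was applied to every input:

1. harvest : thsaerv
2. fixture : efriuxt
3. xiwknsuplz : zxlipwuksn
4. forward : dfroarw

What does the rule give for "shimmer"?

rsehmim

Looking at the pairs, the operation is to reverse the string, then take characters alternately from the front and the back (1st, last, 2nd, 2nd-last, ...).
Starting from "shimmer": after the first operation, "remmihs"; after the second, "rsehmim".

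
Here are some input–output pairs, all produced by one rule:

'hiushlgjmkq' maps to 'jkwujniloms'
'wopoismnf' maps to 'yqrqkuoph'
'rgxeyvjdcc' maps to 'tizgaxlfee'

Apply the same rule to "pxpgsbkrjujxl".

The transformation: shift every letter 2 places forward in the alphabet (wrapping around).
Applying that to "pxpgsbkrjujxl" gives "rzriudmtlwlzn".

rzriudmtlwlzn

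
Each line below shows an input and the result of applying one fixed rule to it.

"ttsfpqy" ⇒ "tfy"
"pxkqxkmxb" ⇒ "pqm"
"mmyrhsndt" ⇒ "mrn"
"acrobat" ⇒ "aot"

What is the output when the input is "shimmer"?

The rule is to keep one character in every 3, starting at position 1 (positions 1st, 4th, 7th, ...).
Doing the same to "shimmer": "smr".

smr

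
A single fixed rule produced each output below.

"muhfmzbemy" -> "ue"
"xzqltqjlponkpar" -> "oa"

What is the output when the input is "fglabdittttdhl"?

ai

Rule — keep only the vowels.
Applying that to "fglabdittttdhl" gives "ai".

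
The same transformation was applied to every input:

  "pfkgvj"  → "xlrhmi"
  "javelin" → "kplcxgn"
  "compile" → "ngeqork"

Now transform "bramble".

ngdtcod

The rule is to shift every letter 2 places forward in the alphabet (wrapping around), then move the last 2 characters to the front (rotate right by 2).
On "bramble": the first step gives "dtcodng", and the second then gives "ngdtcod".
(Check on "compile": → "eqorkng" → "ngeqork" ✓)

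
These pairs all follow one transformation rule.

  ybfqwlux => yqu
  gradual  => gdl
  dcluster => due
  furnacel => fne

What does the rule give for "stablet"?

sbt

The pattern: keep one character in every 3, starting at position 1 (positions 1st, 4th, 7th, ...).
Doing the same to "stablet": "sbt".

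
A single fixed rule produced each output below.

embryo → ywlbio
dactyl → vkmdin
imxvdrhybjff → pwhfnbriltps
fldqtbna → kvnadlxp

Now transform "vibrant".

Looking at the pairs, the operation is to shift every letter 10 places forward in the alphabet (wrapping around), then swap the first and last characters.
Applying that to "vibrant" gives "dslbkxf".

dslbkxf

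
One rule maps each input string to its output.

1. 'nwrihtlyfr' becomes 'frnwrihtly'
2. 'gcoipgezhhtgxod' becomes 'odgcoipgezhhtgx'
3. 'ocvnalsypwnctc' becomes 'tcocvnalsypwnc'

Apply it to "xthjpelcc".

The pattern: move the last 2 characters to the front (rotate right by 2).
"xthjpelcc" → "ccxthjpel".

ccxthjpel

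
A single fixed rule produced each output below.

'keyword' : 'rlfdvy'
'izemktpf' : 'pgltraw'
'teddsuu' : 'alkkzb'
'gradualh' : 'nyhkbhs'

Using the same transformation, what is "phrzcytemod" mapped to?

woygjfaltv

The rule is to delete the last character, then shift every letter 7 places forward in the alphabet (wrapping around).
On "phrzcytemod": the first step gives "phrzcytemo", and the second then gives "woygjfaltv".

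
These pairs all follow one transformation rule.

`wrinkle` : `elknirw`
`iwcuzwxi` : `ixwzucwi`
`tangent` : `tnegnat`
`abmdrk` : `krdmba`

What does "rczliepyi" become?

iypeilzcr

In each case the input is transformed by: reverse the string.
Doing the same to "rczliepyi": "iypeilzcr".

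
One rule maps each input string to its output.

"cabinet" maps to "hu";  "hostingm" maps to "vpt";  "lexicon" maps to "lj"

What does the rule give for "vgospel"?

The rule is to keep one character in every 3, starting at position 2 (positions 2nd, 5th, 8th, ...), then shift every letter 7 places forward in the alphabet (wrapping around).
For "vgospel", step one produces "gp"; step two turns that into "nw".

nw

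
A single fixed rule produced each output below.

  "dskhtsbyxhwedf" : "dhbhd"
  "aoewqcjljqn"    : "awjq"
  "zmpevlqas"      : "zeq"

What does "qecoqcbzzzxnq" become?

qobzq

The pattern: keep one character in every 3, starting at position 1 (positions 1st, 4th, 7th, ...).
So "qecoqcbzzzxnq" becomes "qobzq".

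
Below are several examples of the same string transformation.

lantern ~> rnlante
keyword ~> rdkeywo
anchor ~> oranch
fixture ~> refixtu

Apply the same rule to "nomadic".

icnomad

The transformation: move the last 2 characters to the front (rotate right by 2).
"nomadic" → "icnomad".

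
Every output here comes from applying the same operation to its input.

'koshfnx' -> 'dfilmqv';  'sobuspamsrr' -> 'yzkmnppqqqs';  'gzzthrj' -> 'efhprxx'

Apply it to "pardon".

yblmnp

In each case the input is transformed by: sort the characters into alphabetical order, then shift every letter 2 places backward in the alphabet (wrapping around).
Working it through for "pardon": intermediate "adnopr", final "yblmnp".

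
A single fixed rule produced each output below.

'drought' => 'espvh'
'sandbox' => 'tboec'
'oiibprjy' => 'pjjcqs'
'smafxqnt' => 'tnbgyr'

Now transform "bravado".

csbwb

The transformation: delete the last 2 characters, then shift every letter 1 place forward in the alphabet (wrapping around).
"bravado" → "brava" → "csbwb".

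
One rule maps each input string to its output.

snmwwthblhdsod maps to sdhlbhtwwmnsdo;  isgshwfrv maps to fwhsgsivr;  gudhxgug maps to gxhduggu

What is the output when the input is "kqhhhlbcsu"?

cblhhhqkus

The pattern: move the last 2 characters to the front (rotate right by 2), then reverse the string.
On "kqhhhlbcsu": the first step gives "sukqhhhlbc", and the second then gives "cblhhhqkus".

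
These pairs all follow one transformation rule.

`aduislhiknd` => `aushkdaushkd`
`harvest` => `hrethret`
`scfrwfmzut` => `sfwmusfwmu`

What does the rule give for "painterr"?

Each output is the input with this applied: keep every other character starting from the first (positions 1st, 3rd, 5th, ...), then write the whole string twice.
Starting from "painterr": after the first operation, "pitr"; after the second, "pitrpitr".

pitrpitr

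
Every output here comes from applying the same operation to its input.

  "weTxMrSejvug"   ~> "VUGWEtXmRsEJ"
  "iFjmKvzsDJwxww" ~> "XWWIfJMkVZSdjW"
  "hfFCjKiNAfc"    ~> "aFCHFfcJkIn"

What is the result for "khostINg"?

inGKHOST

What's happening: move the last 3 characters to the front (rotate right by 3), then flip the case of every letter.
"khostINg" → "INgkhost" → "inGKHOST".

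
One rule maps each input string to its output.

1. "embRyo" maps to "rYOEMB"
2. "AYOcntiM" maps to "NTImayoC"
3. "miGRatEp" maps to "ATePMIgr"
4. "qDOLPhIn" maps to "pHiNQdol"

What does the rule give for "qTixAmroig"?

The pattern: swap the front and back halves of the string, then flip the case of every letter.
Starting from "qTixAmroig": after the first operation, "mroigqTixA"; after the second, "MROIGQtIXa".

MROIGQtIXa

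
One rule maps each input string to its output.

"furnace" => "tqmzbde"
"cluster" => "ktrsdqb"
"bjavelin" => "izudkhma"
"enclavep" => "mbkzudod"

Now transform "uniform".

mhenqlt

In each case the input is transformed by: shift every letter 1 place backward in the alphabet (wrapping around), then move the first character to the end.
"uniform" → "tmhenql" → "mhenqlt".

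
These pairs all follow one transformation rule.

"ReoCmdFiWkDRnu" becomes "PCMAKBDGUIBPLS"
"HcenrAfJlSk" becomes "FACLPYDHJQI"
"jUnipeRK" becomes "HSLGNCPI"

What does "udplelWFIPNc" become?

Each output is the input with this applied: shift every letter 2 places backward in the alphabet (wrapping around), then convert every letter to uppercase.
Applying both steps to "udplelWFIPNc": "sbnjcjUDGNLa", then "SBNJCJUDGNLA".

SBNJCJUDGNLA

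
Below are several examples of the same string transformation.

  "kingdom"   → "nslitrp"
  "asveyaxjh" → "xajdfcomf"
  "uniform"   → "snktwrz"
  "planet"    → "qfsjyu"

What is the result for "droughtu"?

wtzlmyzi

The transformation: move the first character to the end, then shift every letter 5 places forward in the alphabet (wrapping around).
Working it through for "droughtu": intermediate "roughtud", final "wtzlmyzi".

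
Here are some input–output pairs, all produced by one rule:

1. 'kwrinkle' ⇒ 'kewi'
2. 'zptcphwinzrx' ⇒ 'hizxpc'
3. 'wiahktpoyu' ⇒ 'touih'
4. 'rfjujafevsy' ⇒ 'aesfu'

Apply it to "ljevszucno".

Rule — keep every other character starting from the second (positions 2nd, 4th, 6th, ...), then move the first 2 characters to the end (rotate left by 2).
Working it through for "ljevszucno": intermediate "jvzco", final "zcojv".

zcojv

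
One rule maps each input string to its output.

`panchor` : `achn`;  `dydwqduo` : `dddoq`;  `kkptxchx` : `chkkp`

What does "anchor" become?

The pattern: sort the characters into alphabetical order, then delete the last 3 characters.
For "anchor", step one produces "achnor"; step two turns that into "ach".
(Check on "panchor": → "achnopr" → "achn" ✓)

ach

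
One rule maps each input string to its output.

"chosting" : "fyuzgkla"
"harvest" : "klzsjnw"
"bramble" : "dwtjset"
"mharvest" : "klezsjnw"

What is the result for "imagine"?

Each output is the input with this applied: shift every letter 8 places backward in the alphabet (wrapping around), then move the last 2 characters to the front (rotate right by 2).
For "imagine", step one produces "aesyafw"; step two turns that into "fwaesya".

fwaesya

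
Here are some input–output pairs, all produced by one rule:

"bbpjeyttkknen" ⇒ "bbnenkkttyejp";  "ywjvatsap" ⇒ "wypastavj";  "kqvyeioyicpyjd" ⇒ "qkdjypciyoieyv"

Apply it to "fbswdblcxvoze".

bfezovxclbdws

Rule — move the first 2 characters to the end (rotate left by 2), then reverse the string.
Starting from "fbswdblcxvoze": after the first operation, "swdblcxvozefb"; after the second, "bfezovxclbdws".
(Check on "ywjvatsap": → "jvatsapyw" → "wypastavj" ✓)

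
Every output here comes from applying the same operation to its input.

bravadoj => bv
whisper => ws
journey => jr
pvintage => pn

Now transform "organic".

oa

Rule — keep one character in every 3, starting at position 1 (positions 1st, 4th, 7th, ...), then delete the last character.
Starting from "organic": after the first operation, "oac"; after the second, "oa".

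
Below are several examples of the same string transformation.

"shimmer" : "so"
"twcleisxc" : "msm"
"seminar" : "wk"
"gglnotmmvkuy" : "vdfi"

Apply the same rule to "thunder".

Rule — keep one character in every 3, starting at position 3 (positions 3rd, 6th, 9th, ...), then shift every letter 10 places forward in the alphabet (wrapping around).
Working it through for "thunder": intermediate "ue", final "eo".

eo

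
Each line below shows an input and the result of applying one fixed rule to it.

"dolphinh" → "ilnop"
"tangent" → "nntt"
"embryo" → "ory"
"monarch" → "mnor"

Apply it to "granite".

inrt

The transformation: sort the characters into alphabetical order, then delete the first 3 characters.
Starting from "granite": after the first operation, "aeginrt"; after the second, "inrt".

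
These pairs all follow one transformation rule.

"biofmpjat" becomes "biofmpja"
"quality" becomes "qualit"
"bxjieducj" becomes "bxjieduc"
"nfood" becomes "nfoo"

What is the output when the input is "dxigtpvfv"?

dxigtpvf

The pattern: delete the last character.
For "dxigtpvfv" the result is "dxigtpvf".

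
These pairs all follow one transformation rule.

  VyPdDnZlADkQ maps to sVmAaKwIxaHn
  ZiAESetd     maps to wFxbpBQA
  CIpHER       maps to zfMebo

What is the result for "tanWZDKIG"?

The transformation: flip the case of every letter, then shift every letter 3 places backward in the alphabet (wrapping around).
Working it through for "tanWZDKIG": intermediate "TANwzdkig", final "QXKtwahfd".
(Check on "VyPdDnZlADkQ": → "vYpDdNzLadKq" → "sVmAaKwIxaHn" ✓)

QXKtwahfd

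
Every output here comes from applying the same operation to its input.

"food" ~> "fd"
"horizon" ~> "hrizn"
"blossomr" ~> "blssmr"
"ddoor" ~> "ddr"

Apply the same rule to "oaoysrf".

In each case the input is transformed by: remove every "o".
Doing the same to "oaoysrf": "aysrf".

aysrf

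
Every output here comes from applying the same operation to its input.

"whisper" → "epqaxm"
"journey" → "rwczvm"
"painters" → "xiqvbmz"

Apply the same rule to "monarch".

The pattern: delete the last character, then shift every letter 8 places forward in the alphabet (wrapping around).
"monarch" → "monarc" → "uwvizk".

uwvizk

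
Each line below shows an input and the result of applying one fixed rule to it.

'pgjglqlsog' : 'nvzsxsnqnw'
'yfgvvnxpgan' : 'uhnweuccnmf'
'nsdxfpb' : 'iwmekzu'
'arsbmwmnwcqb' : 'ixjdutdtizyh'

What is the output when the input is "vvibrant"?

auhyipcc

The rule is to reverse the string, then shift every letter 7 places forward in the alphabet (wrapping around).
"vvibrant" → "auhyipcc".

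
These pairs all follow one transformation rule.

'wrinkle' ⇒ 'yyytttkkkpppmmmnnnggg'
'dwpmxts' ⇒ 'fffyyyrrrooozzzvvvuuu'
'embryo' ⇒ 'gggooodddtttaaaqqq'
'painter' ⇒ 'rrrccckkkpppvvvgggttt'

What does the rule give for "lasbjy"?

In each case the input is transformed by: repeat every character 3 times, then shift every letter 2 places forward in the alphabet (wrapping around).
Starting from "lasbjy": after the first operation, "lllaaasssbbbjjjyyy"; after the second, "nnncccuuudddlllaaa".

nnncccuuudddlllaaa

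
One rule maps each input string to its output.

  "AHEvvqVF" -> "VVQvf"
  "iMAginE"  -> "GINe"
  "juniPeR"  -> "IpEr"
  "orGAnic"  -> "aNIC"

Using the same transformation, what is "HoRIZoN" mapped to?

izOn

In each case the input is transformed by: flip the case of every letter, then delete the first 3 characters.
Doing the same to "HoRIZoN": "izOn".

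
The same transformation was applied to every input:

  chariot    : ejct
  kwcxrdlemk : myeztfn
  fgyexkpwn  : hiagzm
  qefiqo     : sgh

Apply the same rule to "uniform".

wpkh

The pattern: delete the last 3 characters, then shift every letter 2 places forward in the alphabet (wrapping around).
Applying both steps to "uniform": "unif", then "wpkh".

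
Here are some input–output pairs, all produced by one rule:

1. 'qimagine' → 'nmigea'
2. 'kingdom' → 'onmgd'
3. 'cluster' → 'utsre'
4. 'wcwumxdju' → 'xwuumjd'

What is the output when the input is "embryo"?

The transformation: delete the first 2 characters, then sort the characters into reverse alphabetical order.
On "embryo": the first step gives "bryo", and the second then gives "yrob".

yrob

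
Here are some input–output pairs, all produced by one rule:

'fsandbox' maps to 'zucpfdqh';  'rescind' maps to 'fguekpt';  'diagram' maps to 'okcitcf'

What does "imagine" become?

gocikpk

What's happening: swap the first and last characters, then shift every letter 2 places forward in the alphabet (wrapping around).
For "imagine", step one produces "emagini"; step two turns that into "gocikpk".
(Check on "fsandbox": → "xsandbof" → "zucpfdqh" ✓)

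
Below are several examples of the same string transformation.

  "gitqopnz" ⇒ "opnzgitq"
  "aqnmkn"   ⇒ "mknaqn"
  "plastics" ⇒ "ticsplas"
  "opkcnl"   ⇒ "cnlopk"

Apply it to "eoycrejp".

Rule — swap the front and back halves of the string.
Doing the same to "eoycrejp": "rejpeoyc".

rejpeoyc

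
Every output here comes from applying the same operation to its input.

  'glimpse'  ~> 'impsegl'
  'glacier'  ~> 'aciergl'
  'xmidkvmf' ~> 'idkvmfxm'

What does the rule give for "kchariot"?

hariotkc

Looking at the pairs, the operation is to move the first 2 characters to the end (rotate left by 2).
Doing the same to "kchariot": "hariotkc".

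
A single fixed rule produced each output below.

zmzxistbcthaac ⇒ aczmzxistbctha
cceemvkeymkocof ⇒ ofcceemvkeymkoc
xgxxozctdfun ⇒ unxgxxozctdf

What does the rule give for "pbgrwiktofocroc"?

ocpbgrwiktofocr

The transformation: move the last 2 characters to the front (rotate right by 2).
On "pbgrwiktofocroc" that produces "ocpbgrwiktofocr".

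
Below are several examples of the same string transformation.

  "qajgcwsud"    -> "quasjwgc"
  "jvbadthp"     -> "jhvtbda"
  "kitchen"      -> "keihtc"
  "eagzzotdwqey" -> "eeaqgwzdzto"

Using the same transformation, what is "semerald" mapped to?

sleamre

Looking at the pairs, the operation is to delete the last character, then take characters alternately from the front and the back (1st, last, 2nd, 2nd-last, ...).
Applying that to "semerald" gives "sleamre".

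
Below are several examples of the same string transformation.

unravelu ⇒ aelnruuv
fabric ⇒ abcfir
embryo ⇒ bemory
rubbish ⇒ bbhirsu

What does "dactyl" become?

In each case the input is transformed by: sort the characters into alphabetical order.
For "dactyl" the result is "acdlty".

acdlty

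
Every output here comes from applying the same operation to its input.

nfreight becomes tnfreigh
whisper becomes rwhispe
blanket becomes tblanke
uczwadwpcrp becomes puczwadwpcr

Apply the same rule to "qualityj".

jquality

Rule — move the last character to the front.
Applying that to "qualityj" gives "jquality".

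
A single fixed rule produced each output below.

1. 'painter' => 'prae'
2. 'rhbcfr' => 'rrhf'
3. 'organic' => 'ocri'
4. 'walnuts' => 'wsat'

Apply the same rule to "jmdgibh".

jhmb

In each case the input is transformed by: take characters alternately from the front and the back (1st, last, 2nd, 2nd-last, ...), then keep only the first 4 characters.
So "jmdgibh" becomes "jhmb".
(Check on "walnuts": → "wsatlun" → "wsat" ✓)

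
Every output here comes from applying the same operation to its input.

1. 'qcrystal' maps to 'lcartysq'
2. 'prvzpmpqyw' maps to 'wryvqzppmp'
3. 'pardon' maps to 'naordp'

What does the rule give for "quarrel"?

Looking at the pairs, the operation is to take characters alternately from the front and the back (1st, last, 2nd, 2nd-last, ...), then move the first character to the end.
Working it through for "quarrel": intermediate "qluearr", final "luearrq".

luearrq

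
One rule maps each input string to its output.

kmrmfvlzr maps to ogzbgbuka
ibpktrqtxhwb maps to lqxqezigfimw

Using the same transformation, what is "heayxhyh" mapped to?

nwwtpnmw

Rule — move the last 2 characters to the front (rotate right by 2), then shift every letter 11 places backward in the alphabet (wrapping around).
On "heayxhyh": the first step gives "yhheayxh", and the second then gives "nwwtpnmw".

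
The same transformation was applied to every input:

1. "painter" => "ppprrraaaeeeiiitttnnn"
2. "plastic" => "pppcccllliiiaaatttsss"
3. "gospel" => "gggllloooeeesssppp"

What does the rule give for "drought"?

Each output is the input with this applied: take characters alternately from the front and the back (1st, last, 2nd, 2nd-last, ...), then repeat every character 3 times.
Applying both steps to "drought": "dtrhogu", then "dddtttrrrhhhoooggguuu".

dddtttrrrhhhoooggguuu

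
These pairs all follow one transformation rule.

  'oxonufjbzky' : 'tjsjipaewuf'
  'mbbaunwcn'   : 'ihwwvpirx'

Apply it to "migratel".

Each output is the input with this applied: shift every letter 5 places backward in the alphabet (wrapping around), then move the last character to the front.
On "migratel": the first step gives "hdbmvozg", and the second then gives "ghdbmvoz".

ghdbmvoz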